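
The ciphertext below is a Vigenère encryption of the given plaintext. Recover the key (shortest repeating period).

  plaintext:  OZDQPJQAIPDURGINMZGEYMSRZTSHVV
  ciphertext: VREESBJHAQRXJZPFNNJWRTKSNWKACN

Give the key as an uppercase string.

HSBODST

  i= 0: V-O =  7 → H
  i= 1: R-Z = 18 → S
  i= 2: E-D =  1 → B
  i= 3: E-Q = 14 → O
  i= 4: S-P =  3 → D
  i= 5: B-J = 18 → S
  i= 6: J-Q = 19 → T
  i= 7: H-A =  7 → H
  i= 8: A-I = 18 → S
  i= 9: Q-P =  1 → B
  i=10: R-D = 14 → O
  i=11: X-U =  3 → D
  i=12: J-R = 18 → S
  i=13: Z-G = 19 → T
  i=14: P-I =  7 → H
  i=15: F-N = 18 → S
  i=16: N-M =  1 → B
  i=17: N-Z = 14 → O
  i=18: J-G =  3 → D
  i=19: W-E = 18 → S
  i=20: R-Y = 19 → T
  i=21: T-M =  7 → H
  i=22: K-S = 18 → S
  i=23: S-R =  1 → B
  i=24: N-Z = 14 → O
  i=25: W-T =  3 → D
  i=26: K-S = 18 → S
  i=27: A-H = 19 → T
  i=28: C-V =  7 → H
  i=29: N-V = 18 → S
  shifts repeat with period 7: HSBODST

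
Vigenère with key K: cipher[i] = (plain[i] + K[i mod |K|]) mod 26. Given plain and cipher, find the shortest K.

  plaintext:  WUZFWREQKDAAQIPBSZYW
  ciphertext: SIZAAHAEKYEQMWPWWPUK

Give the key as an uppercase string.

  i= 0: S-W = 22 → W
  i= 1: I-U = 14 → O
  i= 2: Z-Z =  0 → A
  i= 3: A-F = 21 → V
  i= 4: A-W =  4 → E
  i= 5: H-R = 16 → Q
  i= 6: A-E = 22 → W
  i= 7: E-Q = 14 → O
  i= 8: K-K =  0 → A
  i= 9: Y-D = 21 → V
  i=10: E-A =  4 → E
  i=11: Q-A = 16 → Q
  i=12: M-Q = 22 → W
  i=13: W-I = 14 → O
  i=14: P-P =  0 → A
  i=15: W-B = 21 → V
  i=16: W-S =  4 → E
  i=17: P-Z = 16 → Q
  i=18: U-Y = 22 → W
  i=19: K-W = 14 → O
  shifts repeat with period 6: WOAVEQ

WOAVEQ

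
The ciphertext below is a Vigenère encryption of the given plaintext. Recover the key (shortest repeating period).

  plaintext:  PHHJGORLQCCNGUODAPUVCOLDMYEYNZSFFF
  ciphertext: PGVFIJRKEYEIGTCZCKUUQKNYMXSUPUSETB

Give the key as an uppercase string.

  i= 0: P-P =  0 → A
  i= 1: G-H = 25 → Z
  i= 2: V-H = 14 → O
  i= 3: F-J = 22 → W
  i= 4: I-G =  2 → C
  i= 5: J-O = 21 → V
  i= 6: R-R =  0 → A
  i= 7: K-L = 25 → Z
  i= 8: E-Q = 14 → O
  i= 9: Y-C = 22 → W
  i=10: E-C =  2 → C
  i=11: I-N = 21 → V
  i=12: G-G =  0 → A
  i=13: T-U = 25 → Z
  i=14: C-O = 14 → O
  i=15: Z-D = 22 → W
  i=16: C-A =  2 → C
  i=17: K-P = 21 → V
  i=18: U-U =  0 → A
  i=19: U-V = 25 → Z
  i=20: Q-C = 14 → O
  i=21: K-O = 22 → W
  i=22: N-L =  2 → C
  i=23: Y-D = 21 → V
  i=24: M-M =  0 → A
  i=25: X-Y = 25 → Z
  i=26: S-E = 14 → O
  i=27: U-Y = 22 → W
  i=28: P-N =  2 → C
  i=29: U-Z = 21 → V
  i=30: S-S =  0 → A
  i=31: E-F = 25 → Z
  i=32: T-F = 14 → O
  i=33: B-F = 22 → W
  shifts repeat with period 6: AZOWCV

AZOWCV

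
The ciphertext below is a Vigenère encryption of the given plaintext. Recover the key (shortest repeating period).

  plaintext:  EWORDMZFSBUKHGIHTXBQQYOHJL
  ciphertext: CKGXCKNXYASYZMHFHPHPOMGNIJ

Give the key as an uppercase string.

  i= 0: C-E = 24 → Y
  i= 1: K-W = 14 → O
  i= 2: G-O = 18 → S
  i= 3: X-R =  6 → G
  i= 4: C-D = 25 → Z
  i= 5: K-M = 24 → Y
  i= 6: N-Z = 14 → O
  i= 7: X-F = 18 → S
  i= 8: Y-S =  6 → G
  i= 9: A-B = 25 → Z
  i=10: S-U = 24 → Y
  i=11: Y-K = 14 → O
  i=12: Z-H = 18 → S
  i=13: M-G =  6 → G
  i=14: H-I = 25 → Z
  i=15: F-H = 24 → Y
  i=16: H-T = 14 → O
  i=17: P-X = 18 → S
  i=18: H-B =  6 → G
  i=19: P-Q = 25 → Z
  i=20: O-Q = 24 → Y
  i=21: M-Y = 14 → O
  i=22: G-O = 18 → S
  i=23: N-H =  6 → G
  i=24: I-J = 25 → Z
  i=25: J-L = 24 → Y
  shifts repeat with period 5: YOSGZ

YOSGZ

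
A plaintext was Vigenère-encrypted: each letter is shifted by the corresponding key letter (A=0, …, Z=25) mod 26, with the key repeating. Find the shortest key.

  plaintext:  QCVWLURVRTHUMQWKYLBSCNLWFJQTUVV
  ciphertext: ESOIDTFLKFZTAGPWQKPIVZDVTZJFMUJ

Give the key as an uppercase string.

OQTMSZ

  i= 0: E-Q = 14 → O
  i= 1: S-C = 16 → Q
  i= 2: O-V = 19 → T
  i= 3: I-W = 12 → M
  i= 4: D-L = 18 → S
  i= 5: T-U = 25 → Z
  i= 6: F-R = 14 → O
  i= 7: L-V = 16 → Q
  i= 8: K-R = 19 → T
  i= 9: F-T = 12 → M
  i=10: Z-H = 18 → S
  i=11: T-U = 25 → Z
  i=12: A-M = 14 → O
  i=13: G-Q = 16 → Q
  i=14: P-W = 19 → T
  i=15: W-K = 12 → M
  i=16: Q-Y = 18 → S
  i=17: K-L = 25 → Z
  i=18: P-B = 14 → O
  i=19: I-S = 16 → Q
  i=20: V-C = 19 → T
  i=21: Z-N = 12 → M
  i=22: D-L = 18 → S
  i=23: V-W = 25 → Z
  i=24: T-F = 14 → O
  i=25: Z-J = 16 → Q
  i=26: J-Q = 19 → T
  i=27: F-T = 12 → M
  i=28: M-U = 18 → S
  i=29: U-V = 25 → Z
  i=30: J-V = 14 → O
  shifts repeat with period 6: OQTMSZ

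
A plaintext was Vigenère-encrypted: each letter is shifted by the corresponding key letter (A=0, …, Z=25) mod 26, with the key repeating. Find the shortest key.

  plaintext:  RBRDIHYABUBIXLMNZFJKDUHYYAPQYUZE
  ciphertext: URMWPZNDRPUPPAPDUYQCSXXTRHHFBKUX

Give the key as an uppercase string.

DQVTHSP

  i= 0: U-R =  3 → D
  i= 1: R-B = 16 → Q
  i= 2: M-R = 21 → V
  i= 3: W-D = 19 → T
  i= 4: P-I =  7 → H
  i= 5: Z-H = 18 → S
  i= 6: N-Y = 15 → P
  i= 7: D-A =  3 → D
  i= 8: R-B = 16 → Q
  i= 9: P-U = 21 → V
  i=10: U-B = 19 → T
  i=11: P-I =  7 → H
  i=12: P-X = 18 → S
  i=13: A-L = 15 → P
  i=14: P-M =  3 → D
  i=15: D-N = 16 → Q
  i=16: U-Z = 21 → V
  i=17: Y-F = 19 → T
  i=18: Q-J =  7 → H
  i=19: C-K = 18 → S
  i=20: S-D = 15 → P
  i=21: X-U =  3 → D
  i=22: X-H = 16 → Q
  i=23: T-Y = 21 → V
  i=24: R-Y = 19 → T
  i=25: H-A =  7 → H
  i=26: H-P = 18 → S
  i=27: F-Q = 15 → P
  i=28: B-Y =  3 → D
  i=29: K-U = 16 → Q
  i=30: U-Z = 21 → V
  i=31: X-E = 19 → T
  shifts repeat with period 7: DQVTHSP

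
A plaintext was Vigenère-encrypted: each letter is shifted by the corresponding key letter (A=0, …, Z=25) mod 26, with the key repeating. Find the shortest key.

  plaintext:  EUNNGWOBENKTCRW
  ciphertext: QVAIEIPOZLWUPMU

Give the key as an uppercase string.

  i= 0: Q-E = 12 → M
  i= 1: V-U =  1 → B
  i= 2: A-N = 13 → N
  i= 3: I-N = 21 → V
  i= 4: E-G = 24 → Y
  i= 5: I-W = 12 → M
  i= 6: P-O =  1 → B
  i= 7: O-B = 13 → N
  i= 8: Z-E = 21 → V
  i= 9: L-N = 24 → Y
  i=10: W-K = 12 → M
  i=11: U-T =  1 → B
  i=12: P-C = 13 → N
  i=13: M-R = 21 → V
  i=14: U-W = 24 → Y
  shifts repeat with period 5: MBNVY

MBNVY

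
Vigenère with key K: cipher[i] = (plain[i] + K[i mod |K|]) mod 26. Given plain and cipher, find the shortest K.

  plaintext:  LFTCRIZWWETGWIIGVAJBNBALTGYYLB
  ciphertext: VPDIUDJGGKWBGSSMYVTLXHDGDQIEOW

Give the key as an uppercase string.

KKKGDV

  i= 0: V-L = 10 → K
  i= 1: P-F = 10 → K
  i= 2: D-T = 10 → K
  i= 3: I-C =  6 → G
  i= 4: U-R =  3 → D
  i= 5: D-I = 21 → V
  i= 6: J-Z = 10 → K
  i= 7: G-W = 10 → K
  i= 8: G-W = 10 → K
  i= 9: K-E =  6 → G
  i=10: W-T =  3 → D
  i=11: B-G = 21 → V
  i=12: G-W = 10 → K
  i=13: S-I = 10 → K
  i=14: S-I = 10 → K
  i=15: M-G =  6 → G
  i=16: Y-V =  3 → D
  i=17: V-A = 21 → V
  i=18: T-J = 10 → K
  i=19: L-B = 10 → K
  i=20: X-N = 10 → K
  i=21: H-B =  6 → G
  i=22: D-A =  3 → D
  i=23: G-L = 21 → V
  i=24: D-T = 10 → K
  i=25: Q-G = 10 → K
  i=26: I-Y = 10 → K
  i=27: E-Y =  6 → G
  i=28: O-L =  3 → D
  i=29: W-B = 21 → V
  shifts repeat with period 6: KKKGDV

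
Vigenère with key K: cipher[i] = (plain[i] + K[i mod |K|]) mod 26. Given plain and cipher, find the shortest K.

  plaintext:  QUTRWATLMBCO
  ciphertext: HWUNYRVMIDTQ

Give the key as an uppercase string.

RCBWC

  i= 0: H-Q = 17 → R
  i= 1: W-U =  2 → C
  i= 2: U-T =  1 → B
  i= 3: N-R = 22 → W
  i= 4: Y-W =  2 → C
  i= 5: R-A = 17 → R
  i= 6: V-T =  2 → C
  i= 7: M-L =  1 → B
  i= 8: I-M = 22 → W
  i= 9: D-B =  2 → C
  i=10: T-C = 17 → R
  i=11: Q-O =  2 → C
  shifts repeat with period 5: RCBWC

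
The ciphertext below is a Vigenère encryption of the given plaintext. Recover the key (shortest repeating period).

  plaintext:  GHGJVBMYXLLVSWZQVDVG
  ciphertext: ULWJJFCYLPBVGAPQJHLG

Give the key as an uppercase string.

  i= 0: U-G = 14 → O
  i= 1: L-H =  4 → E
  i= 2: W-G = 16 → Q
  i= 3: J-J =  0 → A
  i= 4: J-V = 14 → O
  i= 5: F-B =  4 → E
  i= 6: C-M = 16 → Q
  i= 7: Y-Y =  0 → A
  i= 8: L-X = 14 → O
  i= 9: P-L =  4 → E
  i=10: B-L = 16 → Q
  i=11: V-V =  0 → A
  i=12: G-S = 14 → O
  i=13: A-W =  4 → E
  i=14: P-Z = 16 → Q
  i=15: Q-Q =  0 → A
  i=16: J-V = 14 → O
  i=17: H-D =  4 → E
  i=18: L-V = 16 → Q
  i=19: G-G =  0 → A
  shifts repeat with period 4: OEQA

OEQA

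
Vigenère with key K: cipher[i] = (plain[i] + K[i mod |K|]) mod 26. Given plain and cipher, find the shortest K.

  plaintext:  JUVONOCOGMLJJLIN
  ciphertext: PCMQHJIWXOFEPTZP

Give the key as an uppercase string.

  i= 0: P-J =  6 → G
  i= 1: C-U =  8 → I
  i= 2: M-V = 17 → R
  i= 3: Q-O =  2 → C
  i= 4: H-N = 20 → U
  i= 5: J-O = 21 → V
  i= 6: I-C =  6 → G
  i= 7: W-O =  8 → I
  i= 8: X-G = 17 → R
  i= 9: O-M =  2 → C
  i=10: F-L = 20 → U
  i=11: E-J = 21 → V
  i=12: P-J =  6 → G
  i=13: T-L =  8 → I
  i=14: Z-I = 17 → R
  i=15: P-N =  2 → C
  shifts repeat with period 6: GIRCUV

GIRCUV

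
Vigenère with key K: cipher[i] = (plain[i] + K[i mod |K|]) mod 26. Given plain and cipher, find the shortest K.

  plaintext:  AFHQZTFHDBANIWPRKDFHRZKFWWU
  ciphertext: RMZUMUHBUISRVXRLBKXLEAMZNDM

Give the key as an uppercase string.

  i= 0: R-A = 17 → R
  i= 1: M-F =  7 → H
  i= 2: Z-H = 18 → S
  i= 3: U-Q =  4 → E
  i= 4: M-Z = 13 → N
  i= 5: U-T =  1 → B
  i= 6: H-F =  2 → C
  i= 7: B-H = 20 → U
  i= 8: U-D = 17 → R
  i= 9: I-B =  7 → H
  i=10: S-A = 18 → S
  i=11: R-N =  4 → E
  i=12: V-I = 13 → N
  i=13: X-W =  1 → B
  i=14: R-P =  2 → C
  i=15: L-R = 20 → U
  i=16: B-K = 17 → R
  i=17: K-D =  7 → H
  i=18: X-F = 18 → S
  i=19: L-H =  4 → E
  i=20: E-R = 13 → N
  i=21: A-Z =  1 → B
  i=22: M-K =  2 → C
  i=23: Z-F = 20 → U
  i=24: N-W = 17 → R
  i=25: D-W =  7 → H
  i=26: M-U = 18 → S
  shifts repeat with period 8: RHSENBCU

RHSENBCU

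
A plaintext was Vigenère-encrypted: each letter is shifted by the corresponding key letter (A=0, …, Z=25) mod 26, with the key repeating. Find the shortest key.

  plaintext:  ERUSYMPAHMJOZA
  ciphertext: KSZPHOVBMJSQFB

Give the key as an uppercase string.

  i= 0: K-E =  6 → G
  i= 1: S-R =  1 → B
  i= 2: Z-U =  5 → F
  i= 3: P-S = 23 → X
  i= 4: H-Y =  9 → J
  i= 5: O-M =  2 → C
  i= 6: V-P =  6 → G
  i= 7: B-A =  1 → B
  i= 8: M-H =  5 → F
  i= 9: J-M = 23 → X
  i=10: S-J =  9 → J
  i=11: Q-O =  2 → C
  i=12: F-Z =  6 → G
  i=13: B-A =  1 → B
  shifts repeat with period 6: GBFXJC

GBFXJC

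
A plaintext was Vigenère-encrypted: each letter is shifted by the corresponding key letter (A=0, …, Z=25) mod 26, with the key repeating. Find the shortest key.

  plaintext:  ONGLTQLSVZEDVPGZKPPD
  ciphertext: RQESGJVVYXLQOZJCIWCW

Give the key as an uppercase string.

  i= 0: R-O =  3 → D
  i= 1: Q-N =  3 → D
  i= 2: E-G = 24 → Y
  i= 3: S-L =  7 → H
  i= 4: G-T = 13 → N
  i= 5: J-Q = 19 → T
  i= 6: V-L = 10 → K
  i= 7: V-S =  3 → D
  i= 8: Y-V =  3 → D
  i= 9: X-Z = 24 → Y
  i=10: L-E =  7 → H
  i=11: Q-D = 13 → N
  i=12: O-V = 19 → T
  i=13: Z-P = 10 → K
  i=14: J-G =  3 → D
  i=15: C-Z =  3 → D
  i=16: I-K = 24 → Y
  i=17: W-P =  7 → H
  i=18: C-P = 13 → N
  i=19: W-D = 19 → T
  shifts repeat with period 7: DDYHNTK

DDYHNTK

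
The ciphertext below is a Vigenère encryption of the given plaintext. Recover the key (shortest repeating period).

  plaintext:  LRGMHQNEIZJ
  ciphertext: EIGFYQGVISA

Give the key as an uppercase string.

TRA

  i= 0: E-L = 19 → T
  i= 1: I-R = 17 → R
  i= 2: G-G =  0 → A
  i= 3: F-M = 19 → T
  i= 4: Y-H = 17 → R
  i= 5: Q-Q =  0 → A
  i= 6: G-N = 19 → T
  i= 7: V-E = 17 → R
  i= 8: I-I =  0 → A
  i= 9: S-Z = 19 → T
  i=10: A-J = 17 → R
  shifts repeat with period 3: TRA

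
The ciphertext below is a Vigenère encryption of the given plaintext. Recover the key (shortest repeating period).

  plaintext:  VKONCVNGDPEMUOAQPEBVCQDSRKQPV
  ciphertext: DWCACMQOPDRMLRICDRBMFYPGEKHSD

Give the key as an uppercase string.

IMONARD

  i= 0: D-V =  8 → I
  i= 1: W-K = 12 → M
  i= 2: C-O = 14 → O
  i= 3: A-N = 13 → N
  i= 4: C-C =  0 → A
  i= 5: M-V = 17 → R
  i= 6: Q-N =  3 → D
  i= 7: O-G =  8 → I
  i= 8: P-D = 12 → M
  i= 9: D-P = 14 → O
  i=10: R-E = 13 → N
  i=11: M-M =  0 → A
  i=12: L-U = 17 → R
  i=13: R-O =  3 → D
  i=14: I-A =  8 → I
  i=15: C-Q = 12 → M
  i=16: D-P = 14 → O
  i=17: R-E = 13 → N
  i=18: B-B =  0 → A
  i=19: M-V = 17 → R
  i=20: F-C =  3 → D
  i=21: Y-Q =  8 → I
  i=22: P-D = 12 → M
  i=23: G-S = 14 → O
  i=24: E-R = 13 → N
  i=25: K-K =  0 → A
  i=26: H-Q = 17 → R
  i=27: S-P =  3 → D
  i=28: D-V =  8 → I
  shifts repeat with period 7: IMONARD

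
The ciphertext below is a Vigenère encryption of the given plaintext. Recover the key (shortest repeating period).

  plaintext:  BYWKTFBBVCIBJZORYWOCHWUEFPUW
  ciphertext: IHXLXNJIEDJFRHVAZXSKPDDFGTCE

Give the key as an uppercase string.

HJBBEII

  i= 0: I-B =  7 → H
  i= 1: H-Y =  9 → J
  i= 2: X-W =  1 → B
  i= 3: L-K =  1 → B
  i= 4: X-T =  4 → E
  i= 5: N-F =  8 → I
  i= 6: J-B =  8 → I
  i= 7: I-B =  7 → H
  i= 8: E-V =  9 → J
  i= 9: D-C =  1 → B
  i=10: J-I =  1 → B
  i=11: F-B =  4 → E
  i=12: R-J =  8 → I
  i=13: H-Z =  8 → I
  i=14: V-O =  7 → H
  i=15: A-R =  9 → J
  i=16: Z-Y =  1 → B
  i=17: X-W =  1 → B
  i=18: S-O =  4 → E
  i=19: K-C =  8 → I
  i=20: P-H =  8 → I
  i=21: D-W =  7 → H
  i=22: D-U =  9 → J
  i=23: F-E =  1 → B
  i=24: G-F =  1 → B
  i=25: T-P =  4 → E
  i=26: C-U =  8 → I
  i=27: E-W =  8 → I
  shifts repeat with period 7: HJBBEII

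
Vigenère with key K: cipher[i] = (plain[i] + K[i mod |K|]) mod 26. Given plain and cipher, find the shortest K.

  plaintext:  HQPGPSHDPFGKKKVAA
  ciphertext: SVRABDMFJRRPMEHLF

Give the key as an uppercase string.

  i= 0: S-H = 11 → L
  i= 1: V-Q =  5 → F
  i= 2: R-P =  2 → C
  i= 3: A-G = 20 → U
  i= 4: B-P = 12 → M
  i= 5: D-S = 11 → L
  i= 6: M-H =  5 → F
  i= 7: F-D =  2 → C
  i= 8: J-P = 20 → U
  i= 9: R-F = 12 → M
  i=10: R-G = 11 → L
  i=11: P-K =  5 → F
  i=12: M-K =  2 → C
  i=13: E-K = 20 → U
  i=14: H-V = 12 → M
  i=15: L-A = 11 → L
  i=16: F-A =  5 → F
  shifts repeat with period 5: LFCUM

LFCUM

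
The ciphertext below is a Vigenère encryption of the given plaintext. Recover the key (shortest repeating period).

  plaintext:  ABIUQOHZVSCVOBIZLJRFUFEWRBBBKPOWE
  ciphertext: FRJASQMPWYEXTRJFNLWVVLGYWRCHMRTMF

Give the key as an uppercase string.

FQBGCC

  i= 0: F-A =  5 → F
  i= 1: R-B = 16 → Q
  i= 2: J-I =  1 → B
  i= 3: A-U =  6 → G
  i= 4: S-Q =  2 → C
  i= 5: Q-O =  2 → C
  i= 6: M-H =  5 → F
  i= 7: P-Z = 16 → Q
  i= 8: W-V =  1 → B
  i= 9: Y-S =  6 → G
  i=10: E-C =  2 → C
  i=11: X-V =  2 → C
  i=12: T-O =  5 → F
  i=13: R-B = 16 → Q
  i=14: J-I =  1 → B
  i=15: F-Z =  6 → G
  i=16: N-L =  2 → C
  i=17: L-J =  2 → C
  i=18: W-R =  5 → F
  i=19: V-F = 16 → Q
  i=20: V-U =  1 → B
  i=21: L-F =  6 → G
  i=22: G-E =  2 → C
  i=23: Y-W =  2 → C
  i=24: W-R =  5 → F
  i=25: R-B = 16 → Q
  i=26: C-B =  1 → B
  i=27: H-B =  6 → G
  i=28: M-K =  2 → C
  i=29: R-P =  2 → C
  i=30: T-O =  5 → F
  i=31: M-W = 16 → Q
  i=32: F-E =  1 → B
  shifts repeat with period 6: FQBGCC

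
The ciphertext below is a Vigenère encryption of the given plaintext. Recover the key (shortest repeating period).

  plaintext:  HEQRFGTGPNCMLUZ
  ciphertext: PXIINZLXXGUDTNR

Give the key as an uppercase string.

ITSR

  i= 0: P-H =  8 → I
  i= 1: X-E = 19 → T
  i= 2: I-Q = 18 → S
  i= 3: I-R = 17 → R
  i= 4: N-F =  8 → I
  i= 5: Z-G = 19 → T
  i= 6: L-T = 18 → S
  i= 7: X-G = 17 → R
  i= 8: X-P =  8 → I
  i= 9: G-N = 19 → T
  i=10: U-C = 18 → S
  i=11: D-M = 17 → R
  i=12: T-L =  8 → I
  i=13: N-U = 19 → T
  i=14: R-Z = 18 → S
  shifts repeat with period 4: ITSR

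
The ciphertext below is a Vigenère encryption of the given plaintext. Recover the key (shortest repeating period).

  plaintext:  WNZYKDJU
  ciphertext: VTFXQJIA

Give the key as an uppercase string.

  i= 0: V-W = 25 → Z
  i= 1: T-N =  6 → G
  i= 2: F-Z =  6 → G
  i= 3: X-Y = 25 → Z
  i= 4: Q-K =  6 → G
  i= 5: J-D =  6 → G
  i= 6: I-J = 25 → Z
  i= 7: A-U =  6 → G
  shifts repeat with period 3: ZGG

ZGG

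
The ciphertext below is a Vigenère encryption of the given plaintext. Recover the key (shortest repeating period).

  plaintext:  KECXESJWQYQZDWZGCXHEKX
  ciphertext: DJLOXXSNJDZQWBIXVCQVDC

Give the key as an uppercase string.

TFJR

  i= 0: D-K = 19 → T
  i= 1: J-E =  5 → F
  i= 2: L-C =  9 → J
  i= 3: O-X = 17 → R
  i= 4: X-E = 19 → T
  i= 5: X-S =  5 → F
  i= 6: S-J =  9 → J
  i= 7: N-W = 17 → R
  i= 8: J-Q = 19 → T
  i= 9: D-Y =  5 → F
  i=10: Z-Q =  9 → J
  i=11: Q-Z = 17 → R
  i=12: W-D = 19 → T
  i=13: B-W =  5 → F
  i=14: I-Z =  9 → J
  i=15: X-G = 17 → R
  i=16: V-C = 19 → T
  i=17: C-X =  5 → F
  i=18: Q-H =  9 → J
  i=19: V-E = 17 → R
  i=20: D-K = 19 → T
  i=21: C-X =  5 → F
  shifts repeat with period 4: TFJR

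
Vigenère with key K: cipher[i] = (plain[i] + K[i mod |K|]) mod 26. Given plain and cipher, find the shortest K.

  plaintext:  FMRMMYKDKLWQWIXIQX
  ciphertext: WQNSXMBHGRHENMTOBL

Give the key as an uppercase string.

  i= 0: W-F = 17 → R
  i= 1: Q-M =  4 → E
  i= 2: N-R = 22 → W
  i= 3: S-M =  6 → G
  i= 4: X-M = 11 → L
  i= 5: M-Y = 14 → O
  i= 6: B-K = 17 → R
  i= 7: H-D =  4 → E
  i= 8: G-K = 22 → W
  i= 9: R-L =  6 → G
  i=10: H-W = 11 → L
  i=11: E-Q = 14 → O
  i=12: N-W = 17 → R
  i=13: M-I =  4 → E
  i=14: T-X = 22 → W
  i=15: O-I =  6 → G
  i=16: B-Q = 11 → L
  i=17: L-X = 14 → O
  shifts repeat with period 6: REWGLO

REWGLO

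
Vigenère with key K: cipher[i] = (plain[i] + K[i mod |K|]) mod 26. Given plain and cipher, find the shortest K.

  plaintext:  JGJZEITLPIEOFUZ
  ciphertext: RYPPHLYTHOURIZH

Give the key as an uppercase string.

  i= 0: R-J =  8 → I
  i= 1: Y-G = 18 → S
  i= 2: P-J =  6 → G
  i= 3: P-Z = 16 → Q
  i= 4: H-E =  3 → D
  i= 5: L-I =  3 → D
  i= 6: Y-T =  5 → F
  i= 7: T-L =  8 → I
  i= 8: H-P = 18 → S
  i= 9: O-I =  6 → G
  i=10: U-E = 16 → Q
  i=11: R-O =  3 → D
  i=12: I-F =  3 → D
  i=13: Z-U =  5 → F
  i=14: H-Z =  8 → I
  shifts repeat with period 7: ISGQDDF

ISGQDDF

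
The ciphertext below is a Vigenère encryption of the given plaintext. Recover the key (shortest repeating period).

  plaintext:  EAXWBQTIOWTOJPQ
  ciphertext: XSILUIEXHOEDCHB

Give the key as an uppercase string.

TSLP

  i= 0: X-E = 19 → T
  i= 1: S-A = 18 → S
  i= 2: I-X = 11 → L
  i= 3: L-W = 15 → P
  i= 4: U-B = 19 → T
  i= 5: I-Q = 18 → S
  i= 6: E-T = 11 → L
  i= 7: X-I = 15 → P
  i= 8: H-O = 19 → T
  i= 9: O-W = 18 → S
  i=10: E-T = 11 → L
  i=11: D-O = 15 → P
  i=12: C-J = 19 → T
  i=13: H-P = 18 → S
  i=14: B-Q = 11 → L
  shifts repeat with period 4: TSLP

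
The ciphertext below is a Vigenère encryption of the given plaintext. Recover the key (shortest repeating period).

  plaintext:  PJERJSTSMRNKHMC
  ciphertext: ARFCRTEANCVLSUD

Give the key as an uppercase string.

  i= 0: A-P = 11 → L
  i= 1: R-J =  8 → I
  i= 2: F-E =  1 → B
  i= 3: C-R = 11 → L
  i= 4: R-J =  8 → I
  i= 5: T-S =  1 → B
  i= 6: E-T = 11 → L
  i= 7: A-S =  8 → I
  i= 8: N-M =  1 → B
  i= 9: C-R = 11 → L
  i=10: V-N =  8 → I
  i=11: L-K =  1 → B
  i=12: S-H = 11 → L
  i=13: U-M =  8 → I
  i=14: D-C =  1 → B
  shifts repeat with period 3: LIB

LIB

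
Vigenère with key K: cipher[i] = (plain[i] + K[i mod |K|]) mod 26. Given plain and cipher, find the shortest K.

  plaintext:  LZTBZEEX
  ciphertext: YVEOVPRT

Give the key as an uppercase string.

NWL

  i= 0: Y-L = 13 → N
  i= 1: V-Z = 22 → W
  i= 2: E-T = 11 → L
  i= 3: O-B = 13 → N
  i= 4: V-Z = 22 → W
  i= 5: P-E = 11 → L
  i= 6: R-E = 13 → N
  i= 7: T-X = 22 → W
  shifts repeat with period 3: NWL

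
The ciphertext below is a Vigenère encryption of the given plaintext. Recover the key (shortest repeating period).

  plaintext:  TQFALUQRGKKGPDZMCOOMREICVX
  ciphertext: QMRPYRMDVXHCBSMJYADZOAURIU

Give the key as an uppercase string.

XWMPN

  i= 0: Q-T = 23 → X
  i= 1: M-Q = 22 → W
  i= 2: R-F = 12 → M
  i= 3: P-A = 15 → P
  i= 4: Y-L = 13 → N
  i= 5: R-U = 23 → X
  i= 6: M-Q = 22 → W
  i= 7: D-R = 12 → M
  i= 8: V-G = 15 → P
  i= 9: X-K = 13 → N
  i=10: H-K = 23 → X
  i=11: C-G = 22 → W
  i=12: B-P = 12 → M
  i=13: S-D = 15 → P
  i=14: M-Z = 13 → N
  i=15: J-M = 23 → X
  i=16: Y-C = 22 → W
  i=17: A-O = 12 → M
  i=18: D-O = 15 → P
  i=19: Z-M = 13 → N
  i=20: O-R = 23 → X
  i=21: A-E = 22 → W
  i=22: U-I = 12 → M
  i=23: R-C = 15 → P
  i=24: I-V = 13 → N
  i=25: U-X = 23 → X
  shifts repeat with period 5: XWMPN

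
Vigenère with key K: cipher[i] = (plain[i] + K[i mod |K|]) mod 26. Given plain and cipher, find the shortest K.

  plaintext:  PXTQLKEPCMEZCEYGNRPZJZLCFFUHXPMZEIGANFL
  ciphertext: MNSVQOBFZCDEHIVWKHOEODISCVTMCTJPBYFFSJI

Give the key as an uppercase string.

XQZFFEXQ

  i= 0: M-P = 23 → X
  i= 1: N-X = 16 → Q
  i= 2: S-T = 25 → Z
  i= 3: V-Q =  5 → F
  i= 4: Q-L =  5 → F
  i= 5: O-K =  4 → E
  i= 6: B-E = 23 → X
  i= 7: F-P = 16 → Q
  i= 8: Z-C = 23 → X
  i= 9: C-M = 16 → Q
  i=10: D-E = 25 → Z
  i=11: E-Z =  5 → F
  i=12: H-C =  5 → F
  i=13: I-E =  4 → E
  i=14: V-Y = 23 → X
  i=15: W-G = 16 → Q
  i=16: K-N = 23 → X
  i=17: H-R = 16 → Q
  i=18: O-P = 25 → Z
  i=19: E-Z =  5 → F
  i=20: O-J =  5 → F
  i=21: D-Z =  4 → E
  i=22: I-L = 23 → X
  i=23: S-C = 16 → Q
  i=24: C-F = 23 → X
  i=25: V-F = 16 → Q
  i=26: T-U = 25 → Z
  i=27: M-H =  5 → F
  i=28: C-X =  5 → F
  i=29: T-P =  4 → E
  i=30: J-M = 23 → X
  i=31: P-Z = 16 → Q
  i=32: B-E = 23 → X
  i=33: Y-I = 16 → Q
  i=34: F-G = 25 → Z
  i=35: F-A =  5 → F
  i=36: S-N =  5 → F
  i=37: J-F =  4 → E
  i=38: I-L = 23 → X
  shifts repeat with period 8: XQZFFEXQ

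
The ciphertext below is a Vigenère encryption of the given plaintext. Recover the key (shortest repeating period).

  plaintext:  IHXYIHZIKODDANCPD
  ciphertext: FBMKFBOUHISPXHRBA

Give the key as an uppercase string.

  i= 0: F-I = 23 → X
  i= 1: B-H = 20 → U
  i= 2: M-X = 15 → P
  i= 3: K-Y = 12 → M
  i= 4: F-I = 23 → X
  i= 5: B-H = 20 → U
  i= 6: O-Z = 15 → P
  i= 7: U-I = 12 → M
  i= 8: H-K = 23 → X
  i= 9: I-O = 20 → U
  i=10: S-D = 15 → P
  i=11: P-D = 12 → M
  i=12: X-A = 23 → X
  i=13: H-N = 20 → U
  i=14: R-C = 15 → P
  i=15: B-P = 12 → M
  i=16: A-D = 23 → X
  shifts repeat with period 4: XUPM

XUPM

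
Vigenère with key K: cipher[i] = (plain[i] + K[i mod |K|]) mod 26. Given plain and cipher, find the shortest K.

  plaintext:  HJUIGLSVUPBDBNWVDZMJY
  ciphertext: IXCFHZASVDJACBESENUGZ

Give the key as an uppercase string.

BOIX

  i= 0: I-H =  1 → B
  i= 1: X-J = 14 → O
  i= 2: C-U =  8 → I
  i= 3: F-I = 23 → X
  i= 4: H-G =  1 → B
  i= 5: Z-L = 14 → O
  i= 6: A-S =  8 → I
  i= 7: S-V = 23 → X
  i= 8: V-U =  1 → B
  i= 9: D-P = 14 → O
  i=10: J-B =  8 → I
  i=11: A-D = 23 → X
  i=12: C-B =  1 → B
  i=13: B-N = 14 → O
  i=14: E-W =  8 → I
  i=15: S-V = 23 → X
  i=16: E-D =  1 → B
  i=17: N-Z = 14 → O
  i=18: U-M =  8 → I
  i=19: G-J = 23 → X
  i=20: Z-Y =  1 → B
  shifts repeat with period 4: BOIX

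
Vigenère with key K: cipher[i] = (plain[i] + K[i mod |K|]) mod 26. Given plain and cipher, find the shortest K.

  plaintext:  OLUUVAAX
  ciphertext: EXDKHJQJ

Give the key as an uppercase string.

  i= 0: E-O = 16 → Q
  i= 1: X-L = 12 → M
  i= 2: D-U =  9 → J
  i= 3: K-U = 16 → Q
  i= 4: H-V = 12 → M
  i= 5: J-A =  9 → J
  i= 6: Q-A = 16 → Q
  i= 7: J-X = 12 → M
  shifts repeat with period 3: QMJ

QMJ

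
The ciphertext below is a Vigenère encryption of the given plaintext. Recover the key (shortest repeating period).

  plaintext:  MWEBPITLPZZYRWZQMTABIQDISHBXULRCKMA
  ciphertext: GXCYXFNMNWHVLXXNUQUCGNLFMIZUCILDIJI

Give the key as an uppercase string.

UBYXIX

  i= 0: G-M = 20 → U
  i= 1: X-W =  1 → B
  i= 2: C-E = 24 → Y
  i= 3: Y-B = 23 → X
  i= 4: X-P =  8 → I
  i= 5: F-I = 23 → X
  i= 6: N-T = 20 → U
  i= 7: M-L =  1 → B
  i= 8: N-P = 24 → Y
  i= 9: W-Z = 23 → X
  i=10: H-Z =  8 → I
  i=11: V-Y = 23 → X
  i=12: L-R = 20 → U
  i=13: X-W =  1 → B
  i=14: X-Z = 24 → Y
  i=15: N-Q = 23 → X
  i=16: U-M =  8 → I
  i=17: Q-T = 23 → X
  i=18: U-A = 20 → U
  i=19: C-B =  1 → B
  i=20: G-I = 24 → Y
  i=21: N-Q = 23 → X
  i=22: L-D =  8 → I
  i=23: F-I = 23 → X
  i=24: M-S = 20 → U
  i=25: I-H =  1 → B
  i=26: Z-B = 24 → Y
  i=27: U-X = 23 → X
  i=28: C-U =  8 → I
  i=29: I-L = 23 → X
  i=30: L-R = 20 → U
  i=31: D-C =  1 → B
  i=32: I-K = 24 → Y
  i=33: J-M = 23 → X
  i=34: I-A =  8 → I
  shifts repeat with period 6: UBYXIX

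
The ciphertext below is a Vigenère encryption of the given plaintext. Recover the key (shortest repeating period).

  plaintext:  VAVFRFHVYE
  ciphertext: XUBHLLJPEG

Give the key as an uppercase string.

CUG

  i= 0: X-V =  2 → C
  i= 1: U-A = 20 → U
  i= 2: B-V =  6 → G
  i= 3: H-F =  2 → C
  i= 4: L-R = 20 → U
  i= 5: L-F =  6 → G
  i= 6: J-H =  2 → C
  i= 7: P-V = 20 → U
  i= 8: E-Y =  6 → G
  i= 9: G-E =  2 → C
  shifts repeat with period 3: CUG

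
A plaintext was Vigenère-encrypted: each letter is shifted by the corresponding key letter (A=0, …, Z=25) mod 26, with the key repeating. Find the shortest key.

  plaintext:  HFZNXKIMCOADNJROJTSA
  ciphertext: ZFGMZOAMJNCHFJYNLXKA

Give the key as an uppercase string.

  i= 0: Z-H = 18 → S
  i= 1: F-F =  0 → A
  i= 2: G-Z =  7 → H
  i= 3: M-N = 25 → Z
  i= 4: Z-X =  2 → C
  i= 5: O-K =  4 → E
  i= 6: A-I = 18 → S
  i= 7: M-M =  0 → A
  i= 8: J-C =  7 → H
  i= 9: N-O = 25 → Z
  i=10: C-A =  2 → C
  i=11: H-D =  4 → E
  i=12: F-N = 18 → S
  i=13: J-J =  0 → A
  i=14: Y-R =  7 → H
  i=15: N-O = 25 → Z
  i=16: L-J =  2 → C
  i=17: X-T =  4 → E
  i=18: K-S = 18 → S
  i=19: A-A =  0 → A
  shifts repeat with period 6: SAHZCE

SAHZCE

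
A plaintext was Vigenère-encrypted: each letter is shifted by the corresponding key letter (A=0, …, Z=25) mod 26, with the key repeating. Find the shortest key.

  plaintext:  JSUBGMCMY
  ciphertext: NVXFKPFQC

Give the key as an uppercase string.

  i= 0: N-J =  4 → E
  i= 1: V-S =  3 → D
  i= 2: X-U =  3 → D
  i= 3: F-B =  4 → E
  i= 4: K-G =  4 → E
  i= 5: P-M =  3 → D
  i= 6: F-C =  3 → D
  i= 7: Q-M =  4 → E
  i= 8: C-Y =  4 → E
  shifts repeat with period 4: EDDE

EDDE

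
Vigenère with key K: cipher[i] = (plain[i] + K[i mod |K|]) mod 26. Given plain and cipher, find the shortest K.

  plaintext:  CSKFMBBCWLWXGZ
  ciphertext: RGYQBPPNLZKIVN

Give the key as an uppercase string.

  i= 0: R-C = 15 → P
  i= 1: G-S = 14 → O
  i= 2: Y-K = 14 → O
  i= 3: Q-F = 11 → L
  i= 4: B-M = 15 → P
  i= 5: P-B = 14 → O
  i= 6: P-B = 14 → O
  i= 7: N-C = 11 → L
  i= 8: L-W = 15 → P
  i= 9: Z-L = 14 → O
  i=10: K-W = 14 → O
  i=11: I-X = 11 → L
  i=12: V-G = 15 → P
  i=13: N-Z = 14 → O
  shifts repeat with period 4: POOL

POOL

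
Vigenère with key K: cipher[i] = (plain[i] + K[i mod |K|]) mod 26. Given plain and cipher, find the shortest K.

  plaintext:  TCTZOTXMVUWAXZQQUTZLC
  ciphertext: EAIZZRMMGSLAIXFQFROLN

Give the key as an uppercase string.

LYPA

  i= 0: E-T = 11 → L
  i= 1: A-C = 24 → Y
  i= 2: I-T = 15 → P
  i= 3: Z-Z =  0 → A
  i= 4: Z-O = 11 → L
  i= 5: R-T = 24 → Y
  i= 6: M-X = 15 → P
  i= 7: M-M =  0 → A
  i= 8: G-V = 11 → L
  i= 9: S-U = 24 → Y
  i=10: L-W = 15 → P
  i=11: A-A =  0 → A
  i=12: I-X = 11 → L
  i=13: X-Z = 24 → Y
  i=14: F-Q = 15 → P
  i=15: Q-Q =  0 → A
  i=16: F-U = 11 → L
  i=17: R-T = 24 → Y
  i=18: O-Z = 15 → P
  i=19: L-L =  0 → A
  i=20: N-C = 11 → L
  shifts repeat with period 4: LYPA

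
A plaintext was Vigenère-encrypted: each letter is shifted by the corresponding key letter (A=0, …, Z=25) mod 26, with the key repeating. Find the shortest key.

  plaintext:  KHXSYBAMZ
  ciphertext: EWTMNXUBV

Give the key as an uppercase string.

  i= 0: E-K = 20 → U
  i= 1: W-H = 15 → P
  i= 2: T-X = 22 → W
  i= 3: M-S = 20 → U
  i= 4: N-Y = 15 → P
  i= 5: X-B = 22 → W
  i= 6: U-A = 20 → U
  i= 7: B-M = 15 → P
  i= 8: V-Z = 22 → W
  shifts repeat with period 3: UPW

UPW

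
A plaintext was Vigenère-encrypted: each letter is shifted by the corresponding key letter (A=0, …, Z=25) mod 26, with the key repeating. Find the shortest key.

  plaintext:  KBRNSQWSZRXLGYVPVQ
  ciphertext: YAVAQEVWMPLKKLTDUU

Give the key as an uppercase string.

  i= 0: Y-K = 14 → O
  i= 1: A-B = 25 → Z
  i= 2: V-R =  4 → E
  i= 3: A-N = 13 → N
  i= 4: Q-S = 24 → Y
  i= 5: E-Q = 14 → O
  i= 6: V-W = 25 → Z
  i= 7: W-S =  4 → E
  i= 8: M-Z = 13 → N
  i= 9: P-R = 24 → Y
  i=10: L-X = 14 → O
  i=11: K-L = 25 → Z
  i=12: K-G =  4 → E
  i=13: L-Y = 13 → N
  i=14: T-V = 24 → Y
  i=15: D-P = 14 → O
  i=16: U-V = 25 → Z
  i=17: U-Q =  4 → E
  shifts repeat with period 5: OZENY

OZENY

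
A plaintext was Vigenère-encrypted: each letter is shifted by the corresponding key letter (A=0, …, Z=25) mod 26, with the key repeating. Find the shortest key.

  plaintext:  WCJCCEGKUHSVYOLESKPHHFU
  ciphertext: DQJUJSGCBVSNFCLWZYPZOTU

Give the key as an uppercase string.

  i= 0: D-W =  7 → H
  i= 1: Q-C = 14 → O
  i= 2: J-J =  0 → A
  i= 3: U-C = 18 → S
  i= 4: J-C =  7 → H
  i= 5: S-E = 14 → O
  i= 6: G-G =  0 → A
  i= 7: C-K = 18 → S
  i= 8: B-U =  7 → H
  i= 9: V-H = 14 → O
  i=10: S-S =  0 → A
  i=11: N-V = 18 → S
  i=12: F-Y =  7 → H
  i=13: C-O = 14 → O
  i=14: L-L =  0 → A
  i=15: W-E = 18 → S
  i=16: Z-S =  7 → H
  i=17: Y-K = 14 → O
  i=18: P-P =  0 → A
  i=19: Z-H = 18 → S
  i=20: O-H =  7 → H
  i=21: T-F = 14 → O
  i=22: U-U =  0 → A
  shifts repeat with period 4: HOAS

HOAS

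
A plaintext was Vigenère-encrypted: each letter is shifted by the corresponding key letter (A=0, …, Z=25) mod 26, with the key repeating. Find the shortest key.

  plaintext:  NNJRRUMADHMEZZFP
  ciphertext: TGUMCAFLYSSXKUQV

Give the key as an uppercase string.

GTLVL

  i= 0: T-N =  6 → G
  i= 1: G-N = 19 → T
  i= 2: U-J = 11 → L
  i= 3: M-R = 21 → V
  i= 4: C-R = 11 → L
  i= 5: A-U =  6 → G
  i= 6: F-M = 19 → T
  i= 7: L-A = 11 → L
  i= 8: Y-D = 21 → V
  i= 9: S-H = 11 → L
  i=10: S-M =  6 → G
  i=11: X-E = 19 → T
  i=12: K-Z = 11 → L
  i=13: U-Z = 21 → V
  i=14: Q-F = 11 → L
  i=15: V-P =  6 → G
  shifts repeat with period 5: GTLVL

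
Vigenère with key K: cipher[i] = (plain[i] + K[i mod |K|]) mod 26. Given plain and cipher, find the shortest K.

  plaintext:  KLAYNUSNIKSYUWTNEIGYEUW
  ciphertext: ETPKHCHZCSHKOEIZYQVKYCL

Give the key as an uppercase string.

  i= 0: E-K = 20 → U
  i= 1: T-L =  8 → I
  i= 2: P-A = 15 → P
  i= 3: K-Y = 12 → M
  i= 4: H-N = 20 → U
  i= 5: C-U =  8 → I
  i= 6: H-S = 15 → P
  i= 7: Z-N = 12 → M
  i= 8: C-I = 20 → U
  i= 9: S-K =  8 → I
  i=10: H-S = 15 → P
  i=11: K-Y = 12 → M
  i=12: O-U = 20 → U
  i=13: E-W =  8 → I
  i=14: I-T = 15 → P
  i=15: Z-N = 12 → M
  i=16: Y-E = 20 → U
  i=17: Q-I =  8 → I
  i=18: V-G = 15 → P
  i=19: K-Y = 12 → M
  i=20: Y-E = 20 → U
  i=21: C-U =  8 → I
  i=22: L-W = 15 → P
  shifts repeat with period 4: UIPM

UIPM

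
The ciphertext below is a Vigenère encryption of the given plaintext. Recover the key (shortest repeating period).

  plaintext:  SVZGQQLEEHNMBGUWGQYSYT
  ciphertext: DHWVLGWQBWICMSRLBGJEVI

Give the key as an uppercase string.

  i= 0: D-S = 11 → L
  i= 1: H-V = 12 → M
  i= 2: W-Z = 23 → X
  i= 3: V-G = 15 → P
  i= 4: L-Q = 21 → V
  i= 5: G-Q = 16 → Q
  i= 6: W-L = 11 → L
  i= 7: Q-E = 12 → M
  i= 8: B-E = 23 → X
  i= 9: W-H = 15 → P
  i=10: I-N = 21 → V
  i=11: C-M = 16 → Q
  i=12: M-B = 11 → L
  i=13: S-G = 12 → M
  i=14: R-U = 23 → X
  i=15: L-W = 15 → P
  i=16: B-G = 21 → V
  i=17: G-Q = 16 → Q
  i=18: J-Y = 11 → L
  i=19: E-S = 12 → M
  i=20: V-Y = 23 → X
  i=21: I-T = 15 → P
  shifts repeat with period 6: LMXPVQ

LMXPVQ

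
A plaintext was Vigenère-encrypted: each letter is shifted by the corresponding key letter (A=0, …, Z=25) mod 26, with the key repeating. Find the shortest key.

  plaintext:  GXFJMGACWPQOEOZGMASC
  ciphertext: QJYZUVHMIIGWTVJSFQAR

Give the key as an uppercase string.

KMTQIPH

  i= 0: Q-G = 10 → K
  i= 1: J-X = 12 → M
  i= 2: Y-F = 19 → T
  i= 3: Z-J = 16 → Q
  i= 4: U-M =  8 → I
  i= 5: V-G = 15 → P
  i= 6: H-A =  7 → H
  i= 7: M-C = 10 → K
  i= 8: I-W = 12 → M
  i= 9: I-P = 19 → T
  i=10: G-Q = 16 → Q
  i=11: W-O =  8 → I
  i=12: T-E = 15 → P
  i=13: V-O =  7 → H
  i=14: J-Z = 10 → K
  i=15: S-G = 12 → M
  i=16: F-M = 19 → T
  i=17: Q-A = 16 → Q
  i=18: A-S =  8 → I
  i=19: R-C = 15 → P
  shifts repeat with period 7: KMTQIPH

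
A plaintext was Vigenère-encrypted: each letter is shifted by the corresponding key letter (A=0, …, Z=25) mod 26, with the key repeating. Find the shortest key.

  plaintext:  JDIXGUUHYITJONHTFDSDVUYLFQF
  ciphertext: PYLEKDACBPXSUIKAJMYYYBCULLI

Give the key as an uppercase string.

GVDHEJ

  i= 0: P-J =  6 → G
  i= 1: Y-D = 21 → V
  i= 2: L-I =  3 → D
  i= 3: E-X =  7 → H
  i= 4: K-G =  4 → E
  i= 5: D-U =  9 → J
  i= 6: A-U =  6 → G
  i= 7: C-H = 21 → V
  i= 8: B-Y =  3 → D
  i= 9: P-I =  7 → H
  i=10: X-T =  4 → E
  i=11: S-J =  9 → J
  i=12: U-O =  6 → G
  i=13: I-N = 21 → V
  i=14: K-H =  3 → D
  i=15: A-T =  7 → H
  i=16: J-F =  4 → E
  i=17: M-D =  9 → J
  i=18: Y-S =  6 → G
  i=19: Y-D = 21 → V
  i=20: Y-V =  3 → D
  i=21: B-U =  7 → H
  i=22: C-Y =  4 → E
  i=23: U-L =  9 → J
  i=24: L-F =  6 → G
  i=25: L-Q = 21 → V
  i=26: I-F =  3 → D
  shifts repeat with period 6: GVDHEJ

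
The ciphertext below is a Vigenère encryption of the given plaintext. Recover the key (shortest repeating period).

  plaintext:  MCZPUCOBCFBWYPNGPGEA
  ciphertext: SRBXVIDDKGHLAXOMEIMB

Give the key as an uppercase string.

  i= 0: S-M =  6 → G
  i= 1: R-C = 15 → P
  i= 2: B-Z =  2 → C
  i= 3: X-P =  8 → I
  i= 4: V-U =  1 → B
  i= 5: I-C =  6 → G
  i= 6: D-O = 15 → P
  i= 7: D-B =  2 → C
  i= 8: K-C =  8 → I
  i= 9: G-F =  1 → B
  i=10: H-B =  6 → G
  i=11: L-W = 15 → P
  i=12: A-Y =  2 → C
  i=13: X-P =  8 → I
  i=14: O-N =  1 → B
  i=15: M-G =  6 → G
  i=16: E-P = 15 → P
  i=17: I-G =  2 → C
  i=18: M-E =  8 → I
  i=19: B-A =  1 → B
  shifts repeat with period 5: GPCIB

GPCIB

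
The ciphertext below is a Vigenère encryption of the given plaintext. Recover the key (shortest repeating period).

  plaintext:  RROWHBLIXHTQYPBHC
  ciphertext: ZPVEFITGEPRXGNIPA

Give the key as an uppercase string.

IYH

  i= 0: Z-R =  8 → I
  i= 1: P-R = 24 → Y
  i= 2: V-O =  7 → H
  i= 3: E-W =  8 → I
  i= 4: F-H = 24 → Y
  i= 5: I-B =  7 → H
  i= 6: T-L =  8 → I
  i= 7: G-I = 24 → Y
  i= 8: E-X =  7 → H
  i= 9: P-H =  8 → I
  i=10: R-T = 24 → Y
  i=11: X-Q =  7 → H
  i=12: G-Y =  8 → I
  i=13: N-P = 24 → Y
  i=14: I-B =  7 → H
  i=15: P-H =  8 → I
  i=16: A-C = 24 → Y
  shifts repeat with period 3: IYH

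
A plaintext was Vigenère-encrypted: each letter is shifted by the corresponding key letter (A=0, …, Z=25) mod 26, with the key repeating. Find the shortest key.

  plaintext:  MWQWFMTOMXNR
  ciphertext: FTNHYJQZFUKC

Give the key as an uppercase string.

TXXL

  i= 0: F-M = 19 → T
  i= 1: T-W = 23 → X
  i= 2: N-Q = 23 → X
  i= 3: H-W = 11 → L
  i= 4: Y-F = 19 → T
  i= 5: J-M = 23 → X
  i= 6: Q-T = 23 → X
  i= 7: Z-O = 11 → L
  i= 8: F-M = 19 → T
  i= 9: U-X = 23 → X
  i=10: K-N = 23 → X
  i=11: C-R = 11 → L
  shifts repeat with period 4: TXXL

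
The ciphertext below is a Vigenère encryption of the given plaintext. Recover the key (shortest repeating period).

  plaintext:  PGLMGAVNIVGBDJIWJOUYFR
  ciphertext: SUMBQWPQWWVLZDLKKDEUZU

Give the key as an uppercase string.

  i= 0: S-P =  3 → D
  i= 1: U-G = 14 → O
  i= 2: M-L =  1 → B
  i= 3: B-M = 15 → P
  i= 4: Q-G = 10 → K
  i= 5: W-A = 22 → W
  i= 6: P-V = 20 → U
  i= 7: Q-N =  3 → D
  i= 8: W-I = 14 → O
  i= 9: W-V =  1 → B
  i=10: V-G = 15 → P
  i=11: L-B = 10 → K
  i=12: Z-D = 22 → W
  i=13: D-J = 20 → U
  i=14: L-I =  3 → D
  i=15: K-W = 14 → O
  i=16: K-J =  1 → B
  i=17: D-O = 15 → P
  i=18: E-U = 10 → K
  i=19: U-Y = 22 → W
  i=20: Z-F = 20 → U
  i=21: U-R =  3 → D
  shifts repeat with period 7: DOBPKWU

DOBPKWU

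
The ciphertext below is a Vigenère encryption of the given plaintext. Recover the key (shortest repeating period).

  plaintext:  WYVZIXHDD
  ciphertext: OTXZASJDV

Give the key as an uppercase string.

SVCA

  i= 0: O-W = 18 → S
  i= 1: T-Y = 21 → V
  i= 2: X-V =  2 → C
  i= 3: Z-Z =  0 → A
  i= 4: A-I = 18 → S
  i= 5: S-X = 21 → V
  i= 6: J-H =  2 → C
  i= 7: D-D =  0 → A
  i= 8: V-D = 18 → S
  shifts repeat with period 4: SVCA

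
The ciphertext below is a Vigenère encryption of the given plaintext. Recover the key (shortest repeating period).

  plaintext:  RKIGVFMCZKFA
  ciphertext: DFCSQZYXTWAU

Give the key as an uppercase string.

MVU

  i= 0: D-R = 12 → M
  i= 1: F-K = 21 → V
  i= 2: C-I = 20 → U
  i= 3: S-G = 12 → M
  i= 4: Q-V = 21 → V
  i= 5: Z-F = 20 → U
  i= 6: Y-M = 12 → M
  i= 7: X-C = 21 → V
  i= 8: T-Z = 20 → U
  i= 9: W-K = 12 → M
  i=10: A-F = 21 → V
  i=11: U-A = 20 → U
  shifts repeat with period 3: MVU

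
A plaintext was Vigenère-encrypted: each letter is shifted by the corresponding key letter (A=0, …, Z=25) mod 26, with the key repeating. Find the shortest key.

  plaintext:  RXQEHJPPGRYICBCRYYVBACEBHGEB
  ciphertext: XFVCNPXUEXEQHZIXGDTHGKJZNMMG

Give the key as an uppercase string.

  i= 0: X-R =  6 → G
  i= 1: F-X =  8 → I
  i= 2: V-Q =  5 → F
  i= 3: C-E = 24 → Y
  i= 4: N-H =  6 → G
  i= 5: P-J =  6 → G
  i= 6: X-P =  8 → I
  i= 7: U-P =  5 → F
  i= 8: E-G = 24 → Y
  i= 9: X-R =  6 → G
  i=10: E-Y =  6 → G
  i=11: Q-I =  8 → I
  i=12: H-C =  5 → F
  i=13: Z-B = 24 → Y
  i=14: I-C =  6 → G
  i=15: X-R =  6 → G
  i=16: G-Y =  8 → I
  i=17: D-Y =  5 → F
  i=18: T-V = 24 → Y
  i=19: H-B =  6 → G
  i=20: G-A =  6 → G
  i=21: K-C =  8 → I
  i=22: J-E =  5 → F
  i=23: Z-B = 24 → Y
  i=24: N-H =  6 → G
  i=25: M-G =  6 → G
  i=26: M-E =  8 → I
  i=27: G-B =  5 → F
  shifts repeat with period 5: GIFYG

GIFYG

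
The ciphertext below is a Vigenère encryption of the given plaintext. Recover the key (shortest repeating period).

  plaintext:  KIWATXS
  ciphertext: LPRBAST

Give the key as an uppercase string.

BHV

  i= 0: L-K =  1 → B
  i= 1: P-I =  7 → H
  i= 2: R-W = 21 → V
  i= 3: B-A =  1 → B
  i= 4: A-T =  7 → H
  i= 5: S-X = 21 → V
  i= 6: T-S =  1 → B
  shifts repeat with period 3: BHV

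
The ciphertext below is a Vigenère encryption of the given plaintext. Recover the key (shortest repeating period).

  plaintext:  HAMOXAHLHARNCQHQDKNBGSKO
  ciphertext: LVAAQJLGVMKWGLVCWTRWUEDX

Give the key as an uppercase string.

EVOMTJ

  i= 0: L-H =  4 → E
  i= 1: V-A = 21 → V
  i= 2: A-M = 14 → O
  i= 3: A-O = 12 → M
  i= 4: Q-X = 19 → T
  i= 5: J-A =  9 → J
  i= 6: L-H =  4 → E
  i= 7: G-L = 21 → V
  i= 8: V-H = 14 → O
  i= 9: M-A = 12 → M
  i=10: K-R = 19 → T
  i=11: W-N =  9 → J
  i=12: G-C =  4 → E
  i=13: L-Q = 21 → V
  i=14: V-H = 14 → O
  i=15: C-Q = 12 → M
  i=16: W-D = 19 → T
  i=17: T-K =  9 → J
  i=18: R-N =  4 → E
  i=19: W-B = 21 → V
  i=20: U-G = 14 → O
  i=21: E-S = 12 → M
  i=22: D-K = 19 → T
  i=23: X-O =  9 → J
  shifts repeat with period 6: EVOMTJ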